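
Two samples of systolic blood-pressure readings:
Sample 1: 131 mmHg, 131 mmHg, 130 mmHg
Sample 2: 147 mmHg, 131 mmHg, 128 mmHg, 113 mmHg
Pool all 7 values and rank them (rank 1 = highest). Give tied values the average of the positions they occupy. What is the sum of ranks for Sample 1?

Sorted (descending): 147, 131, 131, 131, 130, 128, 113
The 3 values of 131 occupy positions 2–4 → average rank 3.
Sample 1 values → pooled ranks: 131→3, 131→3, 130→5
Rank sum = 3 + 3 + 5 = 11

11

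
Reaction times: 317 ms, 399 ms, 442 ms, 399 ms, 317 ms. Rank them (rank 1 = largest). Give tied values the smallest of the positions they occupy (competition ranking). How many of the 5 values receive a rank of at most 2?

3

Sorted (descending): 442, 399, 399, 317, 317
The 2 values of 399 occupy positions 2–3 → each gets rank 2.
The 2 values of 317 occupy positions 4–5 → each gets rank 4.
Ranks ≤ 2: {1, 2, 2} → 3 values.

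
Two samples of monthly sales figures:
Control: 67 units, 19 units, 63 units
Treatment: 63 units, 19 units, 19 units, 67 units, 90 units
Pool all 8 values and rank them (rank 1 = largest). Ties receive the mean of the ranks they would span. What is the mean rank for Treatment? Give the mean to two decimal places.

Sorted (descending): 90, 67, 67, 63, 63, 19, 19, 19
The 2 values of 67 occupy positions 2–3 → average rank (2+3)/2 = 2.5.
The 2 values of 63 occupy positions 4–5 → average rank (4+5)/2 = 4.5.
The 3 values of 19 occupy positions 6–8 → average rank 7.
Treatment values → pooled ranks: 63→4.5, 19→7, 19→7, 67→2.5, 90→1
Mean rank = (4.5 + 7 + 7 + 2.5 + 1) / 5 = 4.40

4.40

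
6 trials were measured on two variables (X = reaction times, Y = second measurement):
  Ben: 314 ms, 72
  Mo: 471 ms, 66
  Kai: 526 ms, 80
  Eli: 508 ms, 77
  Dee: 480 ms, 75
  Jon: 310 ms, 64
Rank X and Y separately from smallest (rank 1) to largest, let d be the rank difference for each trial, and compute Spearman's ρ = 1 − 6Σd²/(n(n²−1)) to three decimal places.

Ranks of variable 1: 2, 3, 6, 5, 4, 1
Ranks of variable 2: 3, 2, 6, 5, 4, 1
d = r₁ − r₂: -1, 1, 0, 0, 0, 0
d²: 1, 1, 0, 0, 0, 0; Σd² = 2
ρ = 1 − 6·2/(6·35) = 1 − 12/210 = 0.943

0.943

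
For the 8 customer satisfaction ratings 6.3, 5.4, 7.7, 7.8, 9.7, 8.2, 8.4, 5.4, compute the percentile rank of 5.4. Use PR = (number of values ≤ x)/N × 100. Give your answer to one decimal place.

25.0

N = 8.
Strictly below 5.4: 0. Equal to 5.4: 2.
PR = 2/8 × 100 = 25.0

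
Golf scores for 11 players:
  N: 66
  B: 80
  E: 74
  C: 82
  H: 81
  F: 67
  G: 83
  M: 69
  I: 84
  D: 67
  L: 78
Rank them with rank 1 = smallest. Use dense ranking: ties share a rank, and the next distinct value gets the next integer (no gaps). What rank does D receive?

Sorted (ascending): 66, 67, 67, 69, 74, 78, 80, 81, 82, 83, 84
The 2 values of 67 share dense rank 2.
Remaining distinct values take the next consecutive integers.
D has value 67 → rank 2.

2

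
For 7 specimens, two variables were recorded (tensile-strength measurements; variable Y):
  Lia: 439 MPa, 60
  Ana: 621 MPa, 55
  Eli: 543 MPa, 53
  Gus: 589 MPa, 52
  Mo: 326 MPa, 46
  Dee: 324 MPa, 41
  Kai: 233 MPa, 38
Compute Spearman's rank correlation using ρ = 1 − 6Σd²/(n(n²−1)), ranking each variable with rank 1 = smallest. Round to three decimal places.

0.750

Ranks of variable 1: 4, 7, 5, 6, 3, 2, 1
Ranks of variable 2: 7, 6, 5, 4, 3, 2, 1
d = r₁ − r₂: -3, 1, 0, 2, 0, 0, 0
d²: 9, 1, 0, 4, 0, 0, 0; Σd² = 14
ρ = 1 − 6·14/(7·48) = 1 − 84/336 = 0.750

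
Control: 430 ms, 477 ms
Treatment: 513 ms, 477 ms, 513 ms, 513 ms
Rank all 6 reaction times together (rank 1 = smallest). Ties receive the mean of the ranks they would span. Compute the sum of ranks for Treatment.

17.5

Sorted (ascending): 430, 477, 477, 513, 513, 513
The 2 values of 477 occupy positions 2–3 → average rank (2+3)/2 = 2.5.
The 3 values of 513 occupy positions 4–6 → average rank 5.
Treatment values → pooled ranks: 513→5, 477→2.5, 513→5, 513→5
Rank sum = 5 + 2.5 + 5 + 5 = 17.5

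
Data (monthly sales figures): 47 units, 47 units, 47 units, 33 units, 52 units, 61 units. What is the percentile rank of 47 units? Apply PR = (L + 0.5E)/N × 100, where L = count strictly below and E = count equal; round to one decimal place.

41.7

N = 6.
Strictly below 47: 1. Equal to 47: 3.
PR = (1 + 0.5·3)/6 × 100 = 41.7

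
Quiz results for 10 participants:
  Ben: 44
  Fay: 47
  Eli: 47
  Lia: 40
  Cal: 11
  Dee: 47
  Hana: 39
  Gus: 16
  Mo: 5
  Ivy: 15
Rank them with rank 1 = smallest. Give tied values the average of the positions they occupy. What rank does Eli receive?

9

Sorted (ascending): 5, 11, 15, 16, 39, 40, 44, 47, 47, 47
The 3 values of 47 occupy positions 8–10 → average rank 9.
Eli has value 47 → rank 9.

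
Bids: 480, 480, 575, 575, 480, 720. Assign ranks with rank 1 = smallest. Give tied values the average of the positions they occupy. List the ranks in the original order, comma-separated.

2, 2, 4.5, 4.5, 2, 6

Sorted (ascending): 480, 480, 480, 575, 575, 720
The 3 values of 480 occupy positions 1–3 → average rank 2.
The 2 values of 575 occupy positions 4–5 → average rank (4+5)/2 = 4.5.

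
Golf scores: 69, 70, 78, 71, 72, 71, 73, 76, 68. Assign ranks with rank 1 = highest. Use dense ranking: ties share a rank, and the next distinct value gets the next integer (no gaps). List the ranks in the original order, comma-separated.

Sorted (descending): 78, 76, 73, 72, 71, 71, 70, 69, 68
The 2 values of 71 share dense rank 5.
Remaining distinct values take the next consecutive integers.

7, 6, 1, 5, 4, 5, 3, 2, 8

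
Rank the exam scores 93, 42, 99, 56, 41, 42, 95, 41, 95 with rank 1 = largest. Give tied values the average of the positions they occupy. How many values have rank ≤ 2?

1

Sorted (descending): 99, 95, 95, 93, 56, 42, 42, 41, 41
The 2 values of 95 occupy positions 2–3 → average rank (2+3)/2 = 2.5.
The 2 values of 42 occupy positions 6–7 → average rank (6+7)/2 = 6.5.
The 2 values of 41 occupy positions 8–9 → average rank (8+9)/2 = 8.5.
Ranks ≤ 2: {1} → 1 value.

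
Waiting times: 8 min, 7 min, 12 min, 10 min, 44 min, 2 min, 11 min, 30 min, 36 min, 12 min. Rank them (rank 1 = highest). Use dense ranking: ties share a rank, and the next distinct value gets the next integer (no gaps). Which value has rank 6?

10

Sorted (descending): 44, 36, 30, 12, 12, 11, 10, 8, 7, 2
The 2 values of 12 share dense rank 4.
Remaining distinct values take the next consecutive integers.
Rank 6 → value 10.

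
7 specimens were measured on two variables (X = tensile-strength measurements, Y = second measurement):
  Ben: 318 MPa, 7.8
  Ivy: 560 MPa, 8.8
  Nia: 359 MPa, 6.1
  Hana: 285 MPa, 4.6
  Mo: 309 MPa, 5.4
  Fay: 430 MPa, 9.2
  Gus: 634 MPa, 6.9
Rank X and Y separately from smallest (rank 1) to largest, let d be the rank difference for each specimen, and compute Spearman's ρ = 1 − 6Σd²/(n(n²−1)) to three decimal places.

0.679

Ranks of variable 1: 3, 6, 4, 1, 2, 5, 7
Ranks of variable 2: 5, 6, 3, 1, 2, 7, 4
d = r₁ − r₂: -2, 0, 1, 0, 0, -2, 3
d²: 4, 0, 1, 0, 0, 4, 9; Σd² = 18
ρ = 1 − 6·18/(7·48) = 1 − 108/336 = 0.679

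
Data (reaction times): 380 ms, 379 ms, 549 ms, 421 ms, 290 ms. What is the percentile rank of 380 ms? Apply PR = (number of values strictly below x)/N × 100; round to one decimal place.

N = 5.
Strictly below 380: 2. Equal to 380: 1.
PR = 2/5 × 100 = 40.0

40.0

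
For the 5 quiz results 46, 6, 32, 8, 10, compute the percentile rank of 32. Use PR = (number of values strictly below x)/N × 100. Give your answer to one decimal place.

60.0

N = 5.
Strictly below 32: 3. Equal to 32: 1.
PR = 3/5 × 100 = 60.0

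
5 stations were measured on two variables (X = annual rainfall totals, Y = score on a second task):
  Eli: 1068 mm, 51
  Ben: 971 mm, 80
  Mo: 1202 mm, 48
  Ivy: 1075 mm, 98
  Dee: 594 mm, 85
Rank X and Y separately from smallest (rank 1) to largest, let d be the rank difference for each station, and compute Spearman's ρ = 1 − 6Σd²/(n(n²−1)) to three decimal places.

Ranks of variable 1: 3, 2, 5, 4, 1
Ranks of variable 2: 2, 3, 1, 5, 4
d = r₁ − r₂: 1, -1, 4, -1, -3
d²: 1, 1, 16, 1, 9; Σd² = 28
ρ = 1 − 6·28/(5·24) = 1 − 168/120 = -0.400

-0.400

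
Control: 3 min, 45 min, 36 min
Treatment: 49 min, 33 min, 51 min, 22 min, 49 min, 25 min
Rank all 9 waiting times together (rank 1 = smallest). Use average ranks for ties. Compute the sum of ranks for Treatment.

33

Sorted (ascending): 3, 22, 25, 33, 36, 45, 49, 49, 51
The 2 values of 49 occupy positions 7–8 → average rank (7+8)/2 = 7.5.
Treatment values → pooled ranks: 49→7.5, 33→4, 51→9, 22→2, 49→7.5, 25→3
Rank sum = 7.5 + 4 + 9 + 2 + 7.5 + 3 = 33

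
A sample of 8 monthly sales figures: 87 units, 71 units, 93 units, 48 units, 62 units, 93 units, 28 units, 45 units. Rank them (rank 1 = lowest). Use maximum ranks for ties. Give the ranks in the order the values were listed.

Sorted (ascending): 28, 45, 48, 62, 71, 87, 93, 93
The 2 values of 93 occupy positions 7–8 → each gets rank 8.

6, 5, 8, 3, 4, 8, 1, 2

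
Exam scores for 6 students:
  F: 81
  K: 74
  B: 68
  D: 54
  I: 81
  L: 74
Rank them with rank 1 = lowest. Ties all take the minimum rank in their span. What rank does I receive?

Sorted (ascending): 54, 68, 74, 74, 81, 81
The 2 values of 74 occupy positions 3–4 → each gets rank 3.
The 2 values of 81 occupy positions 5–6 → each gets rank 5.
I has value 81 → rank 5.

5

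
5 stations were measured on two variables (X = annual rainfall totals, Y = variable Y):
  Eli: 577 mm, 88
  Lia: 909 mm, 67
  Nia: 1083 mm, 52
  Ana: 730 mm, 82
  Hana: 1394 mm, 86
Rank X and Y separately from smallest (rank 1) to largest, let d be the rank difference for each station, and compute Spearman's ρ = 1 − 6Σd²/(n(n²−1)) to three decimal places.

-0.400

Ranks of variable 1: 1, 3, 4, 2, 5
Ranks of variable 2: 5, 2, 1, 3, 4
d = r₁ − r₂: -4, 1, 3, -1, 1
d²: 16, 1, 9, 1, 1; Σd² = 28
ρ = 1 − 6·28/(5·24) = 1 − 168/120 = -0.400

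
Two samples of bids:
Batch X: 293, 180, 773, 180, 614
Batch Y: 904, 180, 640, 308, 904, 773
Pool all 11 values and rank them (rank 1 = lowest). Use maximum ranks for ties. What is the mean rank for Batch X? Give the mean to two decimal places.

5.00

Sorted (ascending): 180, 180, 180, 293, 308, 614, 640, 773, 773, 904, 904
The 3 values of 180 occupy positions 1–3 → each gets rank 3.
The 2 values of 773 occupy positions 8–9 → each gets rank 9.
The 2 values of 904 occupy positions 10–11 → each gets rank 11.
Batch X values → pooled ranks: 293→4, 180→3, 773→9, 180→3, 614→6
Mean rank = (4 + 3 + 9 + 3 + 6) / 5 = 5.00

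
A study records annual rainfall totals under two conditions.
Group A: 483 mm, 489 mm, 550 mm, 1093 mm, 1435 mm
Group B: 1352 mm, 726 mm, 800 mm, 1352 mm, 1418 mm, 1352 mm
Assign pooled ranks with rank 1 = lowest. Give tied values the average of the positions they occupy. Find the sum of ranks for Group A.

Sorted (ascending): 483, 489, 550, 726, 800, 1093, 1352, 1352, 1352, 1418, 1435
The 3 values of 1352 occupy positions 7–9 → average rank 8.
Group A values → pooled ranks: 483→1, 489→2, 550→3, 1093→6, 1435→11
Rank sum = 1 + 2 + 3 + 6 + 11 = 23

23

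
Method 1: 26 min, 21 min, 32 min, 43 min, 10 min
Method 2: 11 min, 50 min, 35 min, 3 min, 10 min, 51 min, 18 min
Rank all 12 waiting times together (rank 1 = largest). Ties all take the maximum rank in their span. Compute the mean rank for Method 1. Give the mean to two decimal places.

6.40

Sorted (descending): 51, 50, 43, 35, 32, 26, 21, 18, 11, 10, 10, 3
The 2 values of 10 occupy positions 10–11 → each gets rank 11.
Method 1 values → pooled ranks: 26→6, 21→7, 32→5, 43→3, 10→11
Mean rank = (6 + 7 + 5 + 3 + 11) / 5 = 6.40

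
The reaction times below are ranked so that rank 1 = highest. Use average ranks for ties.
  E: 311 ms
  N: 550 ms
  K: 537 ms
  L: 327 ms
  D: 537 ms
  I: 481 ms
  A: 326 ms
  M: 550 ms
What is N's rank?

1.5

Sorted (descending): 550, 550, 537, 537, 481, 327, 326, 311
The 2 values of 550 occupy positions 1–2 → average rank (1+2)/2 = 1.5.
The 2 values of 537 occupy positions 3–4 → average rank (3+4)/2 = 3.5.
N has value 550 ms → rank 1.5.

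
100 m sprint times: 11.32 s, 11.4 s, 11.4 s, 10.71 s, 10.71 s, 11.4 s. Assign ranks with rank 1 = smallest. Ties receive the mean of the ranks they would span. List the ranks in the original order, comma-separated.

3, 5, 5, 1.5, 1.5, 5

Sorted (ascending): 10.71, 10.71, 11.32, 11.4, 11.4, 11.4
The 2 values of 10.71 occupy positions 1–2 → average rank (1+2)/2 = 1.5.
The 3 values of 11.4 occupy positions 4–6 → average rank 5.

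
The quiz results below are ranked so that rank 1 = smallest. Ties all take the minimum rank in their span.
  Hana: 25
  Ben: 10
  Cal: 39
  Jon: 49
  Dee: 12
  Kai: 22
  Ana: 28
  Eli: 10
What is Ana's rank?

Sorted (ascending): 10, 10, 12, 22, 25, 28, 39, 49
The 2 values of 10 occupy positions 1–2 → each gets rank 1.
Ana has value 28 → rank 6.

6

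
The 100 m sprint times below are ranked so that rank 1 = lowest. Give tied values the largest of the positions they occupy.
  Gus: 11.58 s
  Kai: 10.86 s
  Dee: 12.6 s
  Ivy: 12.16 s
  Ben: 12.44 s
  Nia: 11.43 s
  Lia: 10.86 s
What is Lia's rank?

2

Sorted (ascending): 10.86, 10.86, 11.43, 11.58, 12.16, 12.44, 12.6
The 2 values of 10.86 occupy positions 1–2 → each gets rank 2.
Lia has value 10.86 s → rank 2.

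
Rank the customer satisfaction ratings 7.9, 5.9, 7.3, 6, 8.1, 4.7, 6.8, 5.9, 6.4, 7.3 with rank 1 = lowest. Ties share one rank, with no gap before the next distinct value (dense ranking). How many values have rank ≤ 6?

Sorted (ascending): 4.7, 5.9, 5.9, 6, 6.4, 6.8, 7.3, 7.3, 7.9, 8.1
The 2 values of 5.9 share dense rank 2.
The 2 values of 7.3 share dense rank 6.
Remaining distinct values take the next consecutive integers.
Ranks ≤ 6: {1, 2, 2, 3, 4, 5, 6, 6} → 8 values.

8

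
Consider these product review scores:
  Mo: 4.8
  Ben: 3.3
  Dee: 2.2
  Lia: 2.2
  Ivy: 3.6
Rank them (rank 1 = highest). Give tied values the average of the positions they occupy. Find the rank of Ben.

3

Sorted (descending): 4.8, 3.6, 3.3, 2.2, 2.2
The 2 values of 2.2 occupy positions 4–5 → average rank (4+5)/2 = 4.5.
Ben has value 3.3 → rank 3.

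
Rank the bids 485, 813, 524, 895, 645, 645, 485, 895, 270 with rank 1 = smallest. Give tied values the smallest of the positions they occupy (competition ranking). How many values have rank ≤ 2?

Sorted (ascending): 270, 485, 485, 524, 645, 645, 813, 895, 895
The 2 values of 485 occupy positions 2–3 → each gets rank 2.
The 2 values of 645 occupy positions 5–6 → each gets rank 5.
The 2 values of 895 occupy positions 8–9 → each gets rank 8.
Ranks ≤ 2: {1, 2, 2} → 3 values.

3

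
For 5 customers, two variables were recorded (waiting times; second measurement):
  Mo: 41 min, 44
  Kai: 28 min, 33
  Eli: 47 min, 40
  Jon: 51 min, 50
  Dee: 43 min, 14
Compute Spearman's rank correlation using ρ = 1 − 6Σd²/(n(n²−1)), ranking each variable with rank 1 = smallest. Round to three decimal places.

Ranks of variable 1: 2, 1, 4, 5, 3
Ranks of variable 2: 4, 2, 3, 5, 1
d = r₁ − r₂: -2, -1, 1, 0, 2
d²: 4, 1, 1, 0, 4; Σd² = 10
ρ = 1 − 6·10/(5·24) = 1 − 60/120 = 0.500

0.500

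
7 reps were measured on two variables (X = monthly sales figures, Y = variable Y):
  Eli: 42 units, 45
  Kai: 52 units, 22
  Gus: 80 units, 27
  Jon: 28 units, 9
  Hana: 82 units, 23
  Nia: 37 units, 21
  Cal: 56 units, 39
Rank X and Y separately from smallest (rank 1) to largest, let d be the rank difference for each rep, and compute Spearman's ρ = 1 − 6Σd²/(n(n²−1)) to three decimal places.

0.500

Ranks of variable 1: 3, 4, 6, 1, 7, 2, 5
Ranks of variable 2: 7, 3, 5, 1, 4, 2, 6
d = r₁ − r₂: -4, 1, 1, 0, 3, 0, -1
d²: 16, 1, 1, 0, 9, 0, 1; Σd² = 28
ρ = 1 − 6·28/(7·48) = 1 − 168/336 = 0.500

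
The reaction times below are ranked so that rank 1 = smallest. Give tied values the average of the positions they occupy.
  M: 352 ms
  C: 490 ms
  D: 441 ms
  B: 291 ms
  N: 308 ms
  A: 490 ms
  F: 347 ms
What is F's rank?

Sorted (ascending): 291, 308, 347, 352, 441, 490, 490
The 2 values of 490 occupy positions 6–7 → average rank (6+7)/2 = 6.5.
F has value 347 ms → rank 3.

3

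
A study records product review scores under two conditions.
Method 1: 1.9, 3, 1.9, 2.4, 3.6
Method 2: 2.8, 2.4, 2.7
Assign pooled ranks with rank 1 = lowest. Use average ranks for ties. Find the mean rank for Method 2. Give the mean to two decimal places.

Sorted (ascending): 1.9, 1.9, 2.4, 2.4, 2.7, 2.8, 3, 3.6
The 2 values of 1.9 occupy positions 1–2 → average rank (1+2)/2 = 1.5.
The 2 values of 2.4 occupy positions 3–4 → average rank (3+4)/2 = 3.5.
Method 2 values → pooled ranks: 2.8→6, 2.4→3.5, 2.7→5
Mean rank = (6 + 3.5 + 5) / 3 = 4.83

4.83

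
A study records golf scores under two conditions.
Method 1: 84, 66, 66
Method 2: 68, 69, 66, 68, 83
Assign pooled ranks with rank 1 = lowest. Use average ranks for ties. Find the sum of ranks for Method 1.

12

Sorted (ascending): 66, 66, 66, 68, 68, 69, 83, 84
The 3 values of 66 occupy positions 1–3 → average rank 2.
The 2 values of 68 occupy positions 4–5 → average rank (4+5)/2 = 4.5.
Method 1 values → pooled ranks: 84→8, 66→2, 66→2
Rank sum = 8 + 2 + 2 = 12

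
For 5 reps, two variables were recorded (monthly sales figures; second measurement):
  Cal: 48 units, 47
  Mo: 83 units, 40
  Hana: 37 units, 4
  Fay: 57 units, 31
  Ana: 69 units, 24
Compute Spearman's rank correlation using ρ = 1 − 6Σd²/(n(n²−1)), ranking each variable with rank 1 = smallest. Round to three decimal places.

0.300

Ranks of variable 1: 2, 5, 1, 3, 4
Ranks of variable 2: 5, 4, 1, 3, 2
d = r₁ − r₂: -3, 1, 0, 0, 2
d²: 9, 1, 0, 0, 4; Σd² = 14
ρ = 1 − 6·14/(5·24) = 1 − 84/120 = 0.300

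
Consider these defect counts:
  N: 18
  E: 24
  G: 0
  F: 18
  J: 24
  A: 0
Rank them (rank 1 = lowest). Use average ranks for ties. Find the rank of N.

Sorted (ascending): 0, 0, 18, 18, 24, 24
The 2 values of 0 occupy positions 1–2 → average rank (1+2)/2 = 1.5.
The 2 values of 18 occupy positions 3–4 → average rank (3+4)/2 = 3.5.
The 2 values of 24 occupy positions 5–6 → average rank (5+6)/2 = 5.5.
N has value 18 → rank 3.5.

3.5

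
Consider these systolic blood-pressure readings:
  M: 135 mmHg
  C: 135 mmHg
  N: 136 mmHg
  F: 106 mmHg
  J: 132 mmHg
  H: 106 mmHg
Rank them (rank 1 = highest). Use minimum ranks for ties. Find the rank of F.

5

Sorted (descending): 136, 135, 135, 132, 106, 106
The 2 values of 135 occupy positions 2–3 → each gets rank 2.
The 2 values of 106 occupy positions 5–6 → each gets rank 5.
F has value 106 mmHg → rank 5.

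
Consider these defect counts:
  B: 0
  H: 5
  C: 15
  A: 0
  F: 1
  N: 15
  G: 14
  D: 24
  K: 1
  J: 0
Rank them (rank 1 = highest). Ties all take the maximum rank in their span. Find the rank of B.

Sorted (descending): 24, 15, 15, 14, 5, 1, 1, 0, 0, 0
The 2 values of 15 occupy positions 2–3 → each gets rank 3.
The 2 values of 1 occupy positions 6–7 → each gets rank 7.
The 3 values of 0 occupy positions 8–10 → each gets rank 10.
B has value 0 → rank 10.

10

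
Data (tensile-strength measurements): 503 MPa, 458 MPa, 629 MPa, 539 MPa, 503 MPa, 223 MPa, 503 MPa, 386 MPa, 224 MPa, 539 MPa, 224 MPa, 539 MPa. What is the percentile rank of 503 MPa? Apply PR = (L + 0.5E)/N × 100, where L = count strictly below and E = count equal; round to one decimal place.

N = 12.
Strictly below 503: 5. Equal to 503: 3.
PR = (5 + 0.5·3)/12 × 100 = 54.2

54.2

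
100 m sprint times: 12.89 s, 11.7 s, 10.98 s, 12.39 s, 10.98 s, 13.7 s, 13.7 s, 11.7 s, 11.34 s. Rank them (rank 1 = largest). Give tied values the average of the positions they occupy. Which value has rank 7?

11.34

Sorted (descending): 13.7, 13.7, 12.89, 12.39, 11.7, 11.7, 11.34, 10.98, 10.98
The 2 values of 13.7 occupy positions 1–2 → average rank (1+2)/2 = 1.5.
The 2 values of 11.7 occupy positions 5–6 → average rank (5+6)/2 = 5.5.
The 2 values of 10.98 occupy positions 8–9 → average rank (8+9)/2 = 8.5.
Rank 7 → value 11.34.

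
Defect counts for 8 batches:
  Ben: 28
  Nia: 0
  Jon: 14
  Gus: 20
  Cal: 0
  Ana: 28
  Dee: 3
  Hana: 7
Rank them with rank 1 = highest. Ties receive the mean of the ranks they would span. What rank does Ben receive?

Sorted (descending): 28, 28, 20, 14, 7, 3, 0, 0
The 2 values of 28 occupy positions 1–2 → average rank (1+2)/2 = 1.5.
The 2 values of 0 occupy positions 7–8 → average rank (7+8)/2 = 7.5.
Ben has value 28 → rank 1.5.

1.5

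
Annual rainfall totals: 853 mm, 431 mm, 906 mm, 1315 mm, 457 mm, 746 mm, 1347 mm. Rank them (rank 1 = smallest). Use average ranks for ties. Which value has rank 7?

1347

Sorted (ascending): 431, 457, 746, 853, 906, 1315, 1347
No ties — each value takes its position as its rank.
Rank 7 → value 1347.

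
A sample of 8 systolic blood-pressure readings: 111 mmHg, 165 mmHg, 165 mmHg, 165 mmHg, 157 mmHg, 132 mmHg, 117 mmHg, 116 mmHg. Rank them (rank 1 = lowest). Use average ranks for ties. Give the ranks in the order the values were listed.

Sorted (ascending): 111, 116, 117, 132, 157, 165, 165, 165
The 3 values of 165 occupy positions 6–8 → average rank 7.

1, 7, 7, 7, 5, 4, 3, 2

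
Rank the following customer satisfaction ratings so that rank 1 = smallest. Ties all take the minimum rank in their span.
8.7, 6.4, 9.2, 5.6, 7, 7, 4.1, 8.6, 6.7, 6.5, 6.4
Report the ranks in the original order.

Sorted (ascending): 4.1, 5.6, 6.4, 6.4, 6.5, 6.7, 7, 7, 8.6, 8.7, 9.2
The 2 values of 6.4 occupy positions 3–4 → each gets rank 3.
The 2 values of 7 occupy positions 7–8 → each gets rank 7.

10, 3, 11, 2, 7, 7, 1, 9, 6, 5, 3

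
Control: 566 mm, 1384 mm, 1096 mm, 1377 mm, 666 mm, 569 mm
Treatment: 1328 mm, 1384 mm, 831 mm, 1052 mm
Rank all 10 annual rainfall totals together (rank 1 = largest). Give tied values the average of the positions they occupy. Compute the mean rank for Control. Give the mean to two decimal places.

Sorted (descending): 1384, 1384, 1377, 1328, 1096, 1052, 831, 666, 569, 566
The 2 values of 1384 occupy positions 1–2 → average rank (1+2)/2 = 1.5.
Control values → pooled ranks: 566→10, 1384→1.5, 1096→5, 1377→3, 666→8, 569→9
Mean rank = (10 + 1.5 + 5 + 3 + 8 + 9) / 6 = 6.08

6.08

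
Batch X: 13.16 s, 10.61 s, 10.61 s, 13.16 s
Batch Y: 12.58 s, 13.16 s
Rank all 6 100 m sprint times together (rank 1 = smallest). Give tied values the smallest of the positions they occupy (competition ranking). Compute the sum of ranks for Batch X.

Sorted (ascending): 10.61, 10.61, 12.58, 13.16, 13.16, 13.16
The 2 values of 10.61 occupy positions 1–2 → each gets rank 1.
The 3 values of 13.16 occupy positions 4–6 → each gets rank 4.
Batch X values → pooled ranks: 13.16→4, 10.61→1, 10.61→1, 13.16→4
Rank sum = 4 + 1 + 1 + 4 = 10

10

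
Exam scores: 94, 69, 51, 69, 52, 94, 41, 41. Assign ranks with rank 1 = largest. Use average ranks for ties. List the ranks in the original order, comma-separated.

Sorted (descending): 94, 94, 69, 69, 52, 51, 41, 41
The 2 values of 94 occupy positions 1–2 → average rank (1+2)/2 = 1.5.
The 2 values of 69 occupy positions 3–4 → average rank (3+4)/2 = 3.5.
The 2 values of 41 occupy positions 7–8 → average rank (7+8)/2 = 7.5.

1.5, 3.5, 6, 3.5, 5, 1.5, 7.5, 7.5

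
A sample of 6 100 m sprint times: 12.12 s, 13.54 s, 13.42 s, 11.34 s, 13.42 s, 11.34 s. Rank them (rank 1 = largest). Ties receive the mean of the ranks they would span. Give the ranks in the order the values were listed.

4, 1, 2.5, 5.5, 2.5, 5.5

Sorted (descending): 13.54, 13.42, 13.42, 12.12, 11.34, 11.34
The 2 values of 13.42 occupy positions 2–3 → average rank (2+3)/2 = 2.5.
The 2 values of 11.34 occupy positions 5–6 → average rank (5+6)/2 = 5.5.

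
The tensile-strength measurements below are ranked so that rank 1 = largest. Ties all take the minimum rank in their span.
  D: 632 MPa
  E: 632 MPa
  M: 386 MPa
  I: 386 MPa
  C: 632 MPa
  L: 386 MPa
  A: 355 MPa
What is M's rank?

4

Sorted (descending): 632, 632, 632, 386, 386, 386, 355
The 3 values of 632 occupy positions 1–3 → each gets rank 1.
The 3 values of 386 occupy positions 4–6 → each gets rank 4.
M has value 386 MPa → rank 4.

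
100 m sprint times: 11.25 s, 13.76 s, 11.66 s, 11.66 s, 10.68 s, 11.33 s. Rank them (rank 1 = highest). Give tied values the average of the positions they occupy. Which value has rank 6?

10.68

Sorted (descending): 13.76, 11.66, 11.66, 11.33, 11.25, 10.68
The 2 values of 11.66 occupy positions 2–3 → average rank (2+3)/2 = 2.5.
Rank 6 → value 10.68.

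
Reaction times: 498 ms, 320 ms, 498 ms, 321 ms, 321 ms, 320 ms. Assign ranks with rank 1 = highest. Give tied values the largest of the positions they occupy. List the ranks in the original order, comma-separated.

2, 6, 2, 4, 4, 6

Sorted (descending): 498, 498, 321, 321, 320, 320
The 2 values of 498 occupy positions 1–2 → each gets rank 2.
The 2 values of 321 occupy positions 3–4 → each gets rank 4.
The 2 values of 320 occupy positions 5–6 → each gets rank 6.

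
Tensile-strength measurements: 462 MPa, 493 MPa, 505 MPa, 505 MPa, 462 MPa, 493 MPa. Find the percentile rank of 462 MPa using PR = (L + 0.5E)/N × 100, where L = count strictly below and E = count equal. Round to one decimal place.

16.7

N = 6.
Strictly below 462: 0. Equal to 462: 2.
PR = (0 + 0.5·2)/6 × 100 = 16.7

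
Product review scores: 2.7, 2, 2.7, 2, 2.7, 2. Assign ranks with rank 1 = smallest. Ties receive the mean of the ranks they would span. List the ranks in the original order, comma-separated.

Sorted (ascending): 2, 2, 2, 2.7, 2.7, 2.7
The 3 values of 2 occupy positions 1–3 → average rank 2.
The 3 values of 2.7 occupy positions 4–6 → average rank 5.

5, 2, 5, 2, 5, 2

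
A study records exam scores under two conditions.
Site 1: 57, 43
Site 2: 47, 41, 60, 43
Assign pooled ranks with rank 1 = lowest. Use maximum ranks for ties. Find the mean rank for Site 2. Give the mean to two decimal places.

Sorted (ascending): 41, 43, 43, 47, 57, 60
The 2 values of 43 occupy positions 2–3 → each gets rank 3.
Site 2 values → pooled ranks: 47→4, 41→1, 60→6, 43→3
Mean rank = (4 + 1 + 6 + 3) / 4 = 3.50

3.50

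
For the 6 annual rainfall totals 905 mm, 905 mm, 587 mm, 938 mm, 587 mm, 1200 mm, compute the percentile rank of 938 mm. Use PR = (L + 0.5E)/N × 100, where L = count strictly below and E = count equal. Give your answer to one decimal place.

75.0

N = 6.
Strictly below 938: 4. Equal to 938: 1.
PR = (4 + 0.5·1)/6 × 100 = 75.0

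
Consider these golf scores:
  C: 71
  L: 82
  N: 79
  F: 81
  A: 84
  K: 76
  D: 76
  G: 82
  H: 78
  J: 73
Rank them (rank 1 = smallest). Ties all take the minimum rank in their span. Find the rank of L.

Sorted (ascending): 71, 73, 76, 76, 78, 79, 81, 82, 82, 84
The 2 values of 76 occupy positions 3–4 → each gets rank 3.
The 2 values of 82 occupy positions 8–9 → each gets rank 8.
L has value 82 → rank 8.

8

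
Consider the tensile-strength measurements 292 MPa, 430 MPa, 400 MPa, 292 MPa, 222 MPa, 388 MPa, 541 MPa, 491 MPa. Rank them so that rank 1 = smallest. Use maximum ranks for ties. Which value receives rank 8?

Sorted (ascending): 222, 292, 292, 388, 400, 430, 491, 541
The 2 values of 292 occupy positions 2–3 → each gets rank 3.
Rank 8 → value 541.

541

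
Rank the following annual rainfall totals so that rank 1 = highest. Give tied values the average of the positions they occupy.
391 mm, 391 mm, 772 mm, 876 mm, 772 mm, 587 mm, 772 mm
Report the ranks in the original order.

6.5, 6.5, 3, 1, 3, 5, 3

Sorted (descending): 876, 772, 772, 772, 587, 391, 391
The 3 values of 772 occupy positions 2–4 → average rank 3.
The 2 values of 391 occupy positions 6–7 → average rank (6+7)/2 = 6.5.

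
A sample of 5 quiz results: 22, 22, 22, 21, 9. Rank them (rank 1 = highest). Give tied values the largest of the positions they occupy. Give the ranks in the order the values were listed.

3, 3, 3, 4, 5

Sorted (descending): 22, 22, 22, 21, 9
The 3 values of 22 occupy positions 1–3 → each gets rank 3.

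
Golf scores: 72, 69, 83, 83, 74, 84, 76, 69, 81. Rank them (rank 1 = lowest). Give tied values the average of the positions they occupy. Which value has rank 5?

Sorted (ascending): 69, 69, 72, 74, 76, 81, 83, 83, 84
The 2 values of 69 occupy positions 1–2 → average rank (1+2)/2 = 1.5.
The 2 values of 83 occupy positions 7–8 → average rank (7+8)/2 = 7.5.
Rank 5 → value 76.

76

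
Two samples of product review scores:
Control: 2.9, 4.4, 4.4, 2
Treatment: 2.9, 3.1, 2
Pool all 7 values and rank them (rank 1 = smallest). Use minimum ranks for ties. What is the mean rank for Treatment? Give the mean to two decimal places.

3.00

Sorted (ascending): 2, 2, 2.9, 2.9, 3.1, 4.4, 4.4
The 2 values of 2 occupy positions 1–2 → each gets rank 1.
The 2 values of 2.9 occupy positions 3–4 → each gets rank 3.
The 2 values of 4.4 occupy positions 6–7 → each gets rank 6.
Treatment values → pooled ranks: 2.9→3, 3.1→5, 2→1
Mean rank = (3 + 5 + 1) / 3 = 3.00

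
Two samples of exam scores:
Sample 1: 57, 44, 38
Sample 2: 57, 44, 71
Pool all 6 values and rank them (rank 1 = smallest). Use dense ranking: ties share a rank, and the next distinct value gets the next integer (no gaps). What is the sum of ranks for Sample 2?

Sorted (ascending): 38, 44, 44, 57, 57, 71
The 2 values of 44 share dense rank 2.
The 2 values of 57 share dense rank 3.
Remaining distinct values take the next consecutive integers.
Sample 2 values → pooled ranks: 57→3, 44→2, 71→4
Rank sum = 3 + 2 + 4 = 9

9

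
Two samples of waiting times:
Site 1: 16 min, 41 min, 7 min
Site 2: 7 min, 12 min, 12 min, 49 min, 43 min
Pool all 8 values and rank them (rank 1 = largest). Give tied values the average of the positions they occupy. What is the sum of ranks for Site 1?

14.5

Sorted (descending): 49, 43, 41, 16, 12, 12, 7, 7
The 2 values of 12 occupy positions 5–6 → average rank (5+6)/2 = 5.5.
The 2 values of 7 occupy positions 7–8 → average rank (7+8)/2 = 7.5.
Site 1 values → pooled ranks: 16→4, 41→3, 7→7.5
Rank sum = 4 + 3 + 7.5 = 14.5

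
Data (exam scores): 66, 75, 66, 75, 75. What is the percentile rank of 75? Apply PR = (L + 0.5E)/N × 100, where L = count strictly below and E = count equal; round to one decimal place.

70.0

N = 5.
Strictly below 75: 2. Equal to 75: 3.
PR = (2 + 0.5·3)/5 × 100 = 70.0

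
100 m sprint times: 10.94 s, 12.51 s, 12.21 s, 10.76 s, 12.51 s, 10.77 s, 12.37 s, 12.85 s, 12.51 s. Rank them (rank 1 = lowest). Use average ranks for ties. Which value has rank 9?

Sorted (ascending): 10.76, 10.77, 10.94, 12.21, 12.37, 12.51, 12.51, 12.51, 12.85
The 3 values of 12.51 occupy positions 6–8 → average rank 7.
Rank 9 → value 12.85.

12.85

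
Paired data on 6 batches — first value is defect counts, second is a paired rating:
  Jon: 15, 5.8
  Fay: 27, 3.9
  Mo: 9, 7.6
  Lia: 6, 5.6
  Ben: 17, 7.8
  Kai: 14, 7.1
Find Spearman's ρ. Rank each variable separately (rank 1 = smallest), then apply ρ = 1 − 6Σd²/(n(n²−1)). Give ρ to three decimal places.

Ranks of variable 1: 4, 6, 2, 1, 5, 3
Ranks of variable 2: 3, 1, 5, 2, 6, 4
d = r₁ − r₂: 1, 5, -3, -1, -1, -1
d²: 1, 25, 9, 1, 1, 1; Σd² = 38
ρ = 1 − 6·38/(6·35) = 1 − 228/210 = -0.086

-0.086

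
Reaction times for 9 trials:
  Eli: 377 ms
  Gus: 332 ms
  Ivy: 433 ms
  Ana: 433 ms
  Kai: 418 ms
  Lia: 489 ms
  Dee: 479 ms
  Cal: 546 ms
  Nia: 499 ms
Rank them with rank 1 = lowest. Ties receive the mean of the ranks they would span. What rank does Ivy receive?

Sorted (ascending): 332, 377, 418, 433, 433, 479, 489, 499, 546
The 2 values of 433 occupy positions 4–5 → average rank (4+5)/2 = 4.5.
Ivy has value 433 ms → rank 4.5.

4.5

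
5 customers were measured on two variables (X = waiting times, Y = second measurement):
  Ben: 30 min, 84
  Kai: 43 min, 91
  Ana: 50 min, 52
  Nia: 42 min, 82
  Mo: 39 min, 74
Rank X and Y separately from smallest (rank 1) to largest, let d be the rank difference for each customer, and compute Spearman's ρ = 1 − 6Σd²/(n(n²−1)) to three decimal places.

-0.300

Ranks of variable 1: 1, 4, 5, 3, 2
Ranks of variable 2: 4, 5, 1, 3, 2
d = r₁ − r₂: -3, -1, 4, 0, 0
d²: 9, 1, 16, 0, 0; Σd² = 26
ρ = 1 − 6·26/(5·24) = 1 − 156/120 = -0.300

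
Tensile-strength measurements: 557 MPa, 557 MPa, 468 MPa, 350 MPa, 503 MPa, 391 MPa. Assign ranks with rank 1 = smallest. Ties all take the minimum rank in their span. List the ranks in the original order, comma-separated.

Sorted (ascending): 350, 391, 468, 503, 557, 557
The 2 values of 557 occupy positions 5–6 → each gets rank 5.

5, 5, 3, 1, 4, 2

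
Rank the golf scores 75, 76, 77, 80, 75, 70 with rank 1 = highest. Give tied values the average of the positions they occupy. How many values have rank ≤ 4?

3

Sorted (descending): 80, 77, 76, 75, 75, 70
The 2 values of 75 occupy positions 4–5 → average rank (4+5)/2 = 4.5.
Ranks ≤ 4: {1, 2, 3} → 3 values.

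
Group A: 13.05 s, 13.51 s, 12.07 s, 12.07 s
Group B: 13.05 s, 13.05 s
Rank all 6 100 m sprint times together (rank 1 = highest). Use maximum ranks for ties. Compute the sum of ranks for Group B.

8

Sorted (descending): 13.51, 13.05, 13.05, 13.05, 12.07, 12.07
The 3 values of 13.05 occupy positions 2–4 → each gets rank 4.
The 2 values of 12.07 occupy positions 5–6 → each gets rank 6.
Group B values → pooled ranks: 13.05→4, 13.05→4
Rank sum = 4 + 4 = 8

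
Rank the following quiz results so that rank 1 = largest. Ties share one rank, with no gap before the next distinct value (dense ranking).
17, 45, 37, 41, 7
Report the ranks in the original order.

4, 1, 3, 2, 5

Sorted (descending): 45, 41, 37, 17, 7
No ties — each value takes its position as its rank.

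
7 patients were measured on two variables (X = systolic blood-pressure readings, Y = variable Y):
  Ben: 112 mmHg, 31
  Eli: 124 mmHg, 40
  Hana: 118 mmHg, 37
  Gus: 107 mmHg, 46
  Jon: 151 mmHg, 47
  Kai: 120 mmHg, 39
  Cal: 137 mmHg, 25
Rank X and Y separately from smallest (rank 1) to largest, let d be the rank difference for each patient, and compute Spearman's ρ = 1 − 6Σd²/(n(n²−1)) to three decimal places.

0.107

Ranks of variable 1: 2, 5, 3, 1, 7, 4, 6
Ranks of variable 2: 2, 5, 3, 6, 7, 4, 1
d = r₁ − r₂: 0, 0, 0, -5, 0, 0, 5
d²: 0, 0, 0, 25, 0, 0, 25; Σd² = 50
ρ = 1 − 6·50/(7·48) = 1 − 300/336 = 0.107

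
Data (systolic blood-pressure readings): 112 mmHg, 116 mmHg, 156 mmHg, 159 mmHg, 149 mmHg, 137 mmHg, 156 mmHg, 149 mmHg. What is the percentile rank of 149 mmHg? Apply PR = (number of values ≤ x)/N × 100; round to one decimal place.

N = 8.
Strictly below 149: 3. Equal to 149: 2.
PR = 5/8 × 100 = 62.5

62.5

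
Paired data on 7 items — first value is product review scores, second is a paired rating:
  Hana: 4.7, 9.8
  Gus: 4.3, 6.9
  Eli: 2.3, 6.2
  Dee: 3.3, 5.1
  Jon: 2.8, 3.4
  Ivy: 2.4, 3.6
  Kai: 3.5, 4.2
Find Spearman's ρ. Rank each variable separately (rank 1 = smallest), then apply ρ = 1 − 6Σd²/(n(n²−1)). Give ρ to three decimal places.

0.571

Ranks of variable 1: 7, 6, 1, 4, 3, 2, 5
Ranks of variable 2: 7, 6, 5, 4, 1, 2, 3
d = r₁ − r₂: 0, 0, -4, 0, 2, 0, 2
d²: 0, 0, 16, 0, 4, 0, 4; Σd² = 24
ρ = 1 − 6·24/(7·48) = 1 − 144/336 = 0.571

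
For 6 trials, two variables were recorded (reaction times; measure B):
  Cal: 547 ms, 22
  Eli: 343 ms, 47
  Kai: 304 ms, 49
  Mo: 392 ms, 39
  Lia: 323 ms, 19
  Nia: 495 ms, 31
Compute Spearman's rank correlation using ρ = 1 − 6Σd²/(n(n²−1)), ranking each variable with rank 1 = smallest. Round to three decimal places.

-0.429

Ranks of variable 1: 6, 3, 1, 4, 2, 5
Ranks of variable 2: 2, 5, 6, 4, 1, 3
d = r₁ − r₂: 4, -2, -5, 0, 1, 2
d²: 16, 4, 25, 0, 1, 4; Σd² = 50
ρ = 1 − 6·50/(6·35) = 1 − 300/210 = -0.429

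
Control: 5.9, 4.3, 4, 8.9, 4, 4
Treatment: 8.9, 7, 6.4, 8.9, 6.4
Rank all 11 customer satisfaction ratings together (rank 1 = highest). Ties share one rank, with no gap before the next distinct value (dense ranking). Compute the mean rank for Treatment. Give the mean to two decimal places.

Sorted (descending): 8.9, 8.9, 8.9, 7, 6.4, 6.4, 5.9, 4.3, 4, 4, 4
The 3 values of 8.9 share dense rank 1.
The 2 values of 6.4 share dense rank 3.
The 3 values of 4 share dense rank 6.
Remaining distinct values take the next consecutive integers.
Treatment values → pooled ranks: 8.9→1, 7→2, 6.4→3, 8.9→1, 6.4→3
Mean rank = (1 + 2 + 3 + 1 + 3) / 5 = 2.00

2.00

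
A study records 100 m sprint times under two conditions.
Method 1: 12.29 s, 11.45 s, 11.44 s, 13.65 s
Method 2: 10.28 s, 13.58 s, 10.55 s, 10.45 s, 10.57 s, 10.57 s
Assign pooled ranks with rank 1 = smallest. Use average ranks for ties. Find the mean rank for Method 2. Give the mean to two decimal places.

4.00

Sorted (ascending): 10.28, 10.45, 10.55, 10.57, 10.57, 11.44, 11.45, 12.29, 13.58, 13.65
The 2 values of 10.57 occupy positions 4–5 → average rank (4+5)/2 = 4.5.
Method 2 values → pooled ranks: 10.28→1, 13.58→9, 10.55→3, 10.45→2, 10.57→4.5, 10.57→4.5
Mean rank = (1 + 9 + 3 + 2 + 4.5 + 4.5) / 6 = 4.00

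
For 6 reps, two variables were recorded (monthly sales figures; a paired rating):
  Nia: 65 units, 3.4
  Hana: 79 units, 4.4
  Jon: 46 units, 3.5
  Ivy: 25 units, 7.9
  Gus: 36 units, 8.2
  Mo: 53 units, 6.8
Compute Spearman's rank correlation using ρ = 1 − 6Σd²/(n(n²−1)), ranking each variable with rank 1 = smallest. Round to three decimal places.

Ranks of variable 1: 5, 6, 3, 1, 2, 4
Ranks of variable 2: 1, 3, 2, 5, 6, 4
d = r₁ − r₂: 4, 3, 1, -4, -4, 0
d²: 16, 9, 1, 16, 16, 0; Σd² = 58
ρ = 1 − 6·58/(6·35) = 1 − 348/210 = -0.657

-0.657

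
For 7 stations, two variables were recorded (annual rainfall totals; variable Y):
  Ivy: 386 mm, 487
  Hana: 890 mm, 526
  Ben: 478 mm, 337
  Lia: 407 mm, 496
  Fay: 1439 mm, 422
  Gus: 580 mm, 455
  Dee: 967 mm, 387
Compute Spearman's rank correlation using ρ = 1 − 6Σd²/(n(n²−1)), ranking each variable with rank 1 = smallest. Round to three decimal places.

Ranks of variable 1: 1, 5, 3, 2, 7, 4, 6
Ranks of variable 2: 5, 7, 1, 6, 3, 4, 2
d = r₁ − r₂: -4, -2, 2, -4, 4, 0, 4
d²: 16, 4, 4, 16, 16, 0, 16; Σd² = 72
ρ = 1 − 6·72/(7·48) = 1 − 432/336 = -0.286

-0.286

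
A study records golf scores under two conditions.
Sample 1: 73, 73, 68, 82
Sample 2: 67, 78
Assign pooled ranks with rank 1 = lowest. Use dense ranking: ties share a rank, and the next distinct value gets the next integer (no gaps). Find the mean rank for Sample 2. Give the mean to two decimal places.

Sorted (ascending): 67, 68, 73, 73, 78, 82
The 2 values of 73 share dense rank 3.
Remaining distinct values take the next consecutive integers.
Sample 2 values → pooled ranks: 67→1, 78→4
Mean rank = (1 + 4) / 2 = 2.50

2.50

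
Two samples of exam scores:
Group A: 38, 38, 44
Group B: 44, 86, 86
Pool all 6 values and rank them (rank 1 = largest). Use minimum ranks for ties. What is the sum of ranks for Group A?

13

Sorted (descending): 86, 86, 44, 44, 38, 38
The 2 values of 86 occupy positions 1–2 → each gets rank 1.
The 2 values of 44 occupy positions 3–4 → each gets rank 3.
The 2 values of 38 occupy positions 5–6 → each gets rank 5.
Group A values → pooled ranks: 38→5, 38→5, 44→3
Rank sum = 5 + 5 + 3 = 13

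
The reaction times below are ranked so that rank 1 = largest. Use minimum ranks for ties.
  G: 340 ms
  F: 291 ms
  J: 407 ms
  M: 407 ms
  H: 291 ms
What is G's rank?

3

Sorted (descending): 407, 407, 340, 291, 291
The 2 values of 407 occupy positions 1–2 → each gets rank 1.
The 2 values of 291 occupy positions 4–5 → each gets rank 4.
G has value 340 ms → rank 3.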